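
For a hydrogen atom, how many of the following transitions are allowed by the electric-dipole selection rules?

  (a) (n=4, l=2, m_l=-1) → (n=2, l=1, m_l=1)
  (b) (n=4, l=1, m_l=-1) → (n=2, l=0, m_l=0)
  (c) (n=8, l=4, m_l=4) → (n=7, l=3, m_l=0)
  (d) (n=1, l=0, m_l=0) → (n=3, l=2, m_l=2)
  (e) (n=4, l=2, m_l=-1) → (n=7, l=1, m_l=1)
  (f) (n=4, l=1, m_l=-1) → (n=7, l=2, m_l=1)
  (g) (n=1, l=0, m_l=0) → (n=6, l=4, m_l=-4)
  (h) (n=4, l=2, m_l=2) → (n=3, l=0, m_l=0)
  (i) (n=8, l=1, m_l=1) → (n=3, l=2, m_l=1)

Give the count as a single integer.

(a) forbidden — Δm_l = +2 (E1 requires Δm_l = 0, ±1)
(b) allowed
(c) forbidden — Δm_l = -4 (E1 requires Δm_l = 0, ±1)
(d) forbidden — Δl = +2 (E1 requires Δl = ±1); Δm_l = +2 (E1 requires Δm_l = 0, ±1)
(e) forbidden — Δm_l = +2 (E1 requires Δm_l = 0, ±1)
(f) forbidden — Δm_l = +2 (E1 requires Δm_l = 0, ±1)
(g) forbidden — Δl = +4 (E1 requires Δl = ±1); Δm_l = -4 (E1 requires Δm_l = 0, ±1)
(h) forbidden — Δl = -2 (E1 requires Δl = ±1); Δm_l = -2 (E1 requires Δm_l = 0, ±1)
(i) allowed
Total allowed: 2 of 9.

2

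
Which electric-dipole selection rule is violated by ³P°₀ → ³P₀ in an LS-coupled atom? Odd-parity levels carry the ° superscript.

the J=0 ↔ J=0 exclusion

Reading off the term symbols: S 1→1, L 1→1, J 0→0, parity odd→even.
ΔS = 0: S: 1 → 1 — ok.
ΔL = 0, ±1 (not L=0↔0): L: 1 → 1, ΔL = +0 — ok.
Parity must change: odd → even — ok.
ΔJ = 0, ±1 (not J=0↔0): J: 0 → 0, ΔJ = +0 — fails.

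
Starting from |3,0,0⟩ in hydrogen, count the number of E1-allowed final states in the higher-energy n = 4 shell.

E1 requires Δl = ±1, so l_f ∈ {-1, 1}; with 0 ≤ l_f ≤ n_f−1 = 3, the allowed l_f values are {1}.
For l_f = 1: m_f ∈ {m_i−1, m_i, m_i+1} ∩ [−1, 1] = {-1, 0, 1} → 3 states.
Total: 3.

3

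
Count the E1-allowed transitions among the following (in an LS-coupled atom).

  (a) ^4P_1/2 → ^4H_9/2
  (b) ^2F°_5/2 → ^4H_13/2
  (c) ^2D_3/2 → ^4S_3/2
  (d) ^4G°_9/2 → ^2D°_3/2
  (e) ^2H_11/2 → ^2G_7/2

(a) forbidden (parity, ΔL, ΔJ fail)
(b) forbidden (ΔS, ΔL, ΔJ fail)
(c) forbidden (parity, ΔS, ΔL fail)
(d) forbidden (parity, ΔS, ΔL, ΔJ fail)
(e) forbidden (parity, ΔJ fail)
Total allowed: 0 of 5.

0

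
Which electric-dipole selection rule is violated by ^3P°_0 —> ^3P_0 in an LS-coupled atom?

the J=0 ↔ J=0 exclusion

Parity must change: odd → even — ✓.
ΔS = 0: S: 1 → 1 — ✓.
ΔL = 0, ±1 (not L=0↔0): L: 1 → 1, ΔL = +0 — ✓.
ΔJ = 0, ±1 (not J=0↔0): J: 0 → 0, ΔJ = +0 — ✗.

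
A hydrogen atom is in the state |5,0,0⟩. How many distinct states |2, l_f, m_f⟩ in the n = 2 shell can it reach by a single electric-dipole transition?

3

E1 requires Δl = ±1, so l_f ∈ {-1, 1}; with 0 ≤ l_f ≤ n_f−1 = 1, the allowed l_f values are {1}.
For l_f = 1: m_f ∈ {m_i−1, m_i, m_i+1} ∩ [−1, 1] = {-1, 0, 1} → 3 states.
Total: 3.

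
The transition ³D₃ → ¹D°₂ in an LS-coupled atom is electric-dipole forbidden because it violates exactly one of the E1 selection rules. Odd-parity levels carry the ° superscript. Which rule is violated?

the ΔS = 0 rule

Initial level: S=1, L=2, J=3, parity even. Final level: S=0, L=2, J=2, parity odd.
ΔS = 0: S: 1 → 0 — ✗.
ΔJ = 0, ±1 (not J=0↔0): J: 3 → 2, ΔJ = -1 — ✓.
Parity must change: even → odd — ✓.
ΔL = 0, ±1 (not L=0↔0): L: 2 → 2, ΔL = +0 — ✓.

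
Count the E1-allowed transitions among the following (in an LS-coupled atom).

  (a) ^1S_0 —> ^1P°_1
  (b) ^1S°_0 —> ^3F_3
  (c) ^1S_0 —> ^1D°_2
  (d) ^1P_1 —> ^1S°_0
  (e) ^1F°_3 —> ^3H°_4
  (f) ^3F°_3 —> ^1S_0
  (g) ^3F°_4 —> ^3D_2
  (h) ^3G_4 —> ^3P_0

(a) allowed
(b) forbidden (ΔS, ΔL, ΔJ fail)
(c) forbidden (ΔL, ΔJ fail)
(d) allowed
(e) forbidden (parity, ΔS, ΔL fail)
(f) forbidden (ΔS, ΔL, ΔJ fail)
(g) forbidden (ΔJ fails)
(h) forbidden (parity, ΔL, ΔJ fail)
Total allowed: 2 of 8.

2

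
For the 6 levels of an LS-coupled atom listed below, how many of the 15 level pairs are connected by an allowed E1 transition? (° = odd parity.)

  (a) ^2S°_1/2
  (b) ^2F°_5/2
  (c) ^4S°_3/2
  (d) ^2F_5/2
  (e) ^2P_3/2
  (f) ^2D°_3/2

(a)–(b): forbidden (parity, ΔL, ΔJ).
(a)–(c): forbidden (parity, ΔS, ΔL).
(a)–(d): forbidden (ΔL, ΔJ).
(a)–(e): allowed.
(a)–(f): forbidden (parity, ΔL).
(b)–(c): forbidden (parity, ΔS, ΔL).
(b)–(d): allowed.
(b)–(e): forbidden (ΔL).
(b)–(f): forbidden (parity).
(c)–(d): forbidden (ΔS, ΔL).
(c)–(e): forbidden (ΔS).
(c)–(f): forbidden (parity, ΔS, ΔL).
(d)–(e): forbidden (parity, ΔL).
(d)–(f): allowed.
(e)–(f): allowed.
Allowed pairs: 4 of 15.

4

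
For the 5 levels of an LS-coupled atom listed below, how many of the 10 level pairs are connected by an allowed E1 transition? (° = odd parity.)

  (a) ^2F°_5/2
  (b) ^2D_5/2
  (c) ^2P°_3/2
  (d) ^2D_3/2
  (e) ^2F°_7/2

(a)–(b): allowed.
(a)–(c): forbidden (parity, ΔL).
(a)–(d): allowed.
(a)–(e): forbidden (parity).
(b)–(c): allowed.
(b)–(d): forbidden (parity).
(b)–(e): allowed.
(c)–(d): allowed.
(c)–(e): forbidden (parity, ΔL, ΔJ).
(d)–(e): forbidden (ΔJ).
Allowed pairs: 5 of 10.

5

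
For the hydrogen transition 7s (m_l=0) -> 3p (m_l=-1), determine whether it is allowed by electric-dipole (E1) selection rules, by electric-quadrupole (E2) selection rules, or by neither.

E1

Δl = 1 − 0 = +1; l_i + l_f = 1.
Δm_l = -1.
E1 (Δl = ±1, |Δm_l| ≤ 1): satisfied.
E2 (Δl = 0,±2, l_i+l_f ≥ 2, |Δm_l| ≤ 2): not satisfied.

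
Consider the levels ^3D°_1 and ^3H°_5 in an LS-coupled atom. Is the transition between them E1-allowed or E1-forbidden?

Reading off the term symbols: S 1→1, L 2→5, J 1→5, parity odd→odd.
Parity must change: odd → odd — ✗.
ΔS = 0: S: 1 → 1 — ✓.
ΔL = 0, ±1 (not L=0↔0): L: 2 → 5, ΔL = +3 — ✗.
ΔJ = 0, ±1 (not J=0↔0): J: 1 → 5, ΔJ = +4 — ✗.
Rule(s) violated: parity, ΔL, ΔJ.

forbidden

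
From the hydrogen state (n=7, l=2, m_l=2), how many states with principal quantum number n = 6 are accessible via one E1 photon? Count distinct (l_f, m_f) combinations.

E1 requires Δl = ±1, so l_f ∈ {1, 3}; with 0 ≤ l_f ≤ n_f−1 = 5, the allowed l_f values are {1, 3}.
For l_f = 1: m_f ∈ {m_i−1, m_i, m_i+1} ∩ [−1, 1] = {1} → 1 state.
For l_f = 3: m_f ∈ {m_i−1, m_i, m_i+1} ∩ [−3, 3] = {1, 2, 3} → 3 states.
Total: 4.

4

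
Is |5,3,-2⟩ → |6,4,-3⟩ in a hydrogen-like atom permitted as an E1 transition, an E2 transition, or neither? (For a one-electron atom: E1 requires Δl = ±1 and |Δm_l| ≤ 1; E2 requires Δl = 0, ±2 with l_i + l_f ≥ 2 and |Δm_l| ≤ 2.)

Δl = 4 − 3 = +1; l_i + l_f = 7.
Δm_l = -1.
E1 (Δl = ±1, |Δm_l| ≤ 1): satisfied.
E2 (Δl = 0,±2, l_i+l_f ≥ 2, |Δm_l| ≤ 2): not satisfied.

E1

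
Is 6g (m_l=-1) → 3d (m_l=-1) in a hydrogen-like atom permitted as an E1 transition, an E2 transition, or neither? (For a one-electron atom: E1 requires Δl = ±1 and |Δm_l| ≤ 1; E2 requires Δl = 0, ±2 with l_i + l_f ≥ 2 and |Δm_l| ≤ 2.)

Δl = 2 − 4 = -2; l_i + l_f = 6.
Δm_l = +0.
E1 (Δl = ±1, |Δm_l| ≤ 1): not satisfied.
E2 (Δl = 0,±2, l_i+l_f ≥ 2, |Δm_l| ≤ 2): satisfied.

E2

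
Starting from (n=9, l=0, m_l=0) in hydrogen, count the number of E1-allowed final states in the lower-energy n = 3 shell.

3

E1 requires Δl = ±1, so l_f ∈ {-1, 1}; with 0 ≤ l_f ≤ n_f−1 = 2, the allowed l_f values are {1}.
For l_f = 1: m_f ∈ {m_i−1, m_i, m_i+1} ∩ [−1, 1] = {-1, 0, 1} → 3 states.
Total: 3.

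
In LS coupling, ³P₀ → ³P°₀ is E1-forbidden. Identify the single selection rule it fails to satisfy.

the J=0 ↔ J=0 exclusion

Reading off the term symbols: S 1→1, L 1→1, J 0→0, parity even→odd.
Parity must change: even → odd — passes.
ΔS = 0: S: 1 → 1 — passes.
ΔL = 0, ±1 (not L=0↔0): L: 1 → 1, ΔL = +0 — passes.
ΔJ = 0, ±1 (not J=0↔0): J: 0 → 0, ΔJ = +0 — fails.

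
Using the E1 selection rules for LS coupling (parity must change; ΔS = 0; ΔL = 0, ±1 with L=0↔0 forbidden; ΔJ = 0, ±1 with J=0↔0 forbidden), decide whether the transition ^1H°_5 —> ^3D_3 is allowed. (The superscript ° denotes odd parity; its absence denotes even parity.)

forbidden

Reading off the term symbols: S 0→1, L 5→2, J 5→3, parity odd→even.
ΔS = 0: S: 0 → 1 — fails.
Parity must change: odd → even — ok.
ΔL = 0, ±1 (not L=0↔0): L: 5 → 2, ΔL = -3 — fails.
ΔJ = 0, ±1 (not J=0↔0): J: 5 → 3, ΔJ = -2 — fails.
Rule(s) violated: ΔS, ΔL, ΔJ.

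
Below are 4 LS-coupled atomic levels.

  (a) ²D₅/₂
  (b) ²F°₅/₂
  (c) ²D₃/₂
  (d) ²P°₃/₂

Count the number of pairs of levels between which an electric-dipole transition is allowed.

4

(a)–(b): allowed.
(a)–(c): forbidden (parity).
(a)–(d): allowed.
(b)–(c): allowed.
(b)–(d): forbidden (parity, ΔL).
(c)–(d): allowed.
Allowed pairs: 4 of 6.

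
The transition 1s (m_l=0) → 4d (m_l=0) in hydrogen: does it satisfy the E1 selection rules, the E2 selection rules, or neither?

Δl = 2 − 0 = +2; l_i + l_f = 2.
Δm_l = +0.
E1 (Δl = ±1, |Δm_l| ≤ 1): not satisfied.
E2 (Δl = 0,±2, l_i+l_f ≥ 2, |Δm_l| ≤ 2): satisfied.

E2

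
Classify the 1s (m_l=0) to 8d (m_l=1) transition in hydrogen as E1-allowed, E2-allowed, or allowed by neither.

Δl = 2 − 0 = +2; l_i + l_f = 2.
Δm_l = +1.
E1 (Δl = ±1, |Δm_l| ≤ 1): not satisfied.
E2 (Δl = 0,±2, l_i+l_f ≥ 2, |Δm_l| ≤ 2): satisfied.

E2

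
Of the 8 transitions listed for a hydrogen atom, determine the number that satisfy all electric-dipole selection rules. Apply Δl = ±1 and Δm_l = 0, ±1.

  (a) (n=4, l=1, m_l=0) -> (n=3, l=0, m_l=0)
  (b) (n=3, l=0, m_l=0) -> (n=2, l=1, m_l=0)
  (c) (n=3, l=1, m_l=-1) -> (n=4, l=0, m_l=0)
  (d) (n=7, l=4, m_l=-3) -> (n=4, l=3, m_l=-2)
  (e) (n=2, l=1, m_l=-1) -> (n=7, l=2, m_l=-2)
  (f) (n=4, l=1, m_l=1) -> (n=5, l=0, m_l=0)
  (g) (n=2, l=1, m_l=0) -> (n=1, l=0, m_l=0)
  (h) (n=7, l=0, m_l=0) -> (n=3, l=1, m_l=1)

(a) allowed
(b) allowed
(c) allowed
(d) allowed
(e) allowed
(f) allowed
(g) allowed
(h) allowed
Total allowed: 8 of 8.

8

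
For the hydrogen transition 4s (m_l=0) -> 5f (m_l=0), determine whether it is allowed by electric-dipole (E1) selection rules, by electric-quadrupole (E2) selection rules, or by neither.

neither

Δl = 3 − 0 = +3; l_i + l_f = 3.
Δm_l = +0.
E1 (Δl = ±1, |Δm_l| ≤ 1): not satisfied.
E2 (Δl = 0,±2, l_i+l_f ≥ 2, |Δm_l| ≤ 2): not satisfied.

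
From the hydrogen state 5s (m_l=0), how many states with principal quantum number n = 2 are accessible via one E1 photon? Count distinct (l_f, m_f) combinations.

E1 requires Δl = ±1, so l_f ∈ {-1, 1}; with 0 ≤ l_f ≤ n_f−1 = 1, the allowed l_f values are {1}.
For l_f = 1: m_f ∈ {m_i−1, m_i, m_i+1} ∩ [−1, 1] = {-1, 0, 1} → 3 states.
Total: 3.

3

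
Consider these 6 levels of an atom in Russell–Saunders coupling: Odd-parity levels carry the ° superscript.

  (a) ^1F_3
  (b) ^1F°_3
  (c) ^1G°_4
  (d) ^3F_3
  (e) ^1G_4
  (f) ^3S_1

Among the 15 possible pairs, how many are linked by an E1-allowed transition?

(a)–(b): allowed.
(a)–(c): allowed.
(a)–(d): forbidden (parity, ΔS).
(a)–(e): forbidden (parity).
(a)–(f): forbidden (parity, ΔS, ΔL, ΔJ).
(b)–(c): forbidden (parity).
(b)–(d): forbidden (ΔS).
(b)–(e): allowed.
(b)–(f): forbidden (ΔS, ΔL, ΔJ).
(c)–(d): forbidden (ΔS).
(c)–(e): allowed.
(c)–(f): forbidden (ΔS, ΔL, ΔJ).
(d)–(e): forbidden (parity, ΔS).
(d)–(f): forbidden (parity, ΔL, ΔJ).
(e)–(f): forbidden (parity, ΔS, ΔL, ΔJ).
Allowed pairs: 4 of 15.

4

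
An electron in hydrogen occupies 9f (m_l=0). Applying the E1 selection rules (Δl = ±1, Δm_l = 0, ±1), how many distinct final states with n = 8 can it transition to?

6

E1 requires Δl = ±1, so l_f ∈ {2, 4}; with 0 ≤ l_f ≤ n_f−1 = 7, the allowed l_f values are {2, 4}.
For l_f = 2: m_f ∈ {m_i−1, m_i, m_i+1} ∩ [−2, 2] = {-1, 0, 1} → 3 states.
For l_f = 4: m_f ∈ {m_i−1, m_i, m_i+1} ∩ [−4, 4] = {-1, 0, 1} → 3 states.
Total: 6.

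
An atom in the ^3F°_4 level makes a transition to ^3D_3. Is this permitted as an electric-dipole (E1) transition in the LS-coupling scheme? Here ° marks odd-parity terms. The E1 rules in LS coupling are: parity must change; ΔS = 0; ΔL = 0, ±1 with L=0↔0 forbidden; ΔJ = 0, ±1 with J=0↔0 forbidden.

allowed

ΔL = 0, ±1 (not L=0↔0): L: 3 → 2, ΔL = -1 — passes.
ΔJ = 0, ±1 (not J=0↔0): J: 4 → 3, ΔJ = -1 — passes.
Parity must change: odd → even — passes.
ΔS = 0: S: 1 → 1 — passes.
All four E1 rules are satisfied.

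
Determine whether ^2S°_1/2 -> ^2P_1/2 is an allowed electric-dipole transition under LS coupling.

Reading off the term symbols: S 1/2→1/2, L 0→1, J 1/2→1/2, parity odd→even.
Parity must change: odd → even — satisfied.
ΔS = 0: S: 1/2 → 1/2 — satisfied.
ΔL = 0, ±1 (not L=0↔0): L: 0 → 1, ΔL = +1 — satisfied.
ΔJ = 0, ±1 (not J=0↔0): J: 1/2 → 1/2, ΔJ = +0 — satisfied.
All four E1 rules are satisfied.

allowed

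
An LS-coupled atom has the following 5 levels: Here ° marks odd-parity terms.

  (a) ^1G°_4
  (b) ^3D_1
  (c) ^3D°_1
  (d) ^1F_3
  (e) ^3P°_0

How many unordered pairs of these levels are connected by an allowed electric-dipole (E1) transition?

(a)–(b): forbidden (ΔS, ΔL, ΔJ).
(a)–(c): forbidden (parity, ΔS, ΔL, ΔJ).
(a)–(d): allowed.
(a)–(e): forbidden (parity, ΔS, ΔL, ΔJ).
(b)–(c): allowed.
(b)–(d): forbidden (parity, ΔS, ΔJ).
(b)–(e): allowed.
(c)–(d): forbidden (ΔS, ΔJ).
(c)–(e): forbidden (parity).
(d)–(e): forbidden (ΔS, ΔL, ΔJ).
Allowed pairs: 3 of 10.

3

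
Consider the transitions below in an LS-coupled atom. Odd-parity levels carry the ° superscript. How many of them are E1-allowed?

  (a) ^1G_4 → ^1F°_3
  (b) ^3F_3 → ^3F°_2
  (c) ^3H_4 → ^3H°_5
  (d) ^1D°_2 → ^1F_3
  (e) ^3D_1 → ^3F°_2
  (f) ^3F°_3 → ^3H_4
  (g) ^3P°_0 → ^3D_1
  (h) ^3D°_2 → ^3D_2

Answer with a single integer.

7

(a) allowed
(b) allowed
(c) allowed
(d) allowed
(e) allowed
(f) forbidden (ΔL fails)
(g) allowed
(h) allowed
Total allowed: 7 of 8.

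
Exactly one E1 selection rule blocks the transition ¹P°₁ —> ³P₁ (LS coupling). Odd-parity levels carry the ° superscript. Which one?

Reading off the term symbols: S 0→1, L 1→1, J 1→1, parity odd→even.
Parity must change: odd → even — satisfied.
ΔS = 0: S: 0 → 1 — violated.
ΔL = 0, ±1 (not L=0↔0): L: 1 → 1, ΔL = +0 — satisfied.
ΔJ = 0, ±1 (not J=0↔0): J: 1 → 1, ΔJ = +0 — satisfied.

the ΔS = 0 rule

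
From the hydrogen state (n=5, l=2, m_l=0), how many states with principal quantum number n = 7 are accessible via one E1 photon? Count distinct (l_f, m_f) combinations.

6

E1 requires Δl = ±1, so l_f ∈ {1, 3}; with 0 ≤ l_f ≤ n_f−1 = 6, the allowed l_f values are {1, 3}.
For l_f = 1: m_f ∈ {m_i−1, m_i, m_i+1} ∩ [−1, 1] = {-1, 0, 1} → 3 states.
For l_f = 3: m_f ∈ {m_i−1, m_i, m_i+1} ∩ [−3, 3] = {-1, 0, 1} → 3 states.
Total: 6.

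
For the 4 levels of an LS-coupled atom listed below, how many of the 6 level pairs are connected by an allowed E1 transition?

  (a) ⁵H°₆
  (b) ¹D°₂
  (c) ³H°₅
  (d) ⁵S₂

(a)–(b): forbidden (parity, ΔS, ΔL, ΔJ).
(a)–(c): forbidden (parity, ΔS).
(a)–(d): forbidden (ΔL, ΔJ).
(b)–(c): forbidden (parity, ΔS, ΔL, ΔJ).
(b)–(d): forbidden (ΔS, ΔL).
(c)–(d): forbidden (ΔS, ΔL, ΔJ).
Allowed pairs: 0 of 6.

0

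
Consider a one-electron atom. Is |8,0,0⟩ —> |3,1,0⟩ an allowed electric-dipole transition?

allowed

l: 0 → 1 (Δl = +1). Δl = ±1 passes.
m_l: 0 → 0 (Δm_l = +0). |Δm_l| ≤ 1 passes.
All E1 selection rules are satisfied.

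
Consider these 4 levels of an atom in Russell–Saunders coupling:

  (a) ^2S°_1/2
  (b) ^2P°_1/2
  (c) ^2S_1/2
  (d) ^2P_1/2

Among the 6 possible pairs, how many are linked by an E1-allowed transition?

3

(a)–(b): forbidden (parity).
(a)–(c): forbidden (ΔL).
(a)–(d): allowed.
(b)–(c): allowed.
(b)–(d): allowed.
(c)–(d): forbidden (parity).
Allowed pairs: 3 of 6.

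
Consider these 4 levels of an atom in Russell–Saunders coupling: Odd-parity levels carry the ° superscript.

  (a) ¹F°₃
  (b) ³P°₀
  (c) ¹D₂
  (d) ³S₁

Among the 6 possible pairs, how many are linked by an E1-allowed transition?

(a)–(b): forbidden (parity, ΔS, ΔL, ΔJ).
(a)–(c): allowed.
(a)–(d): forbidden (ΔS, ΔL, ΔJ).
(b)–(c): forbidden (ΔS, ΔJ).
(b)–(d): allowed.
(c)–(d): forbidden (parity, ΔS, ΔL).
Allowed pairs: 2 of 6.

2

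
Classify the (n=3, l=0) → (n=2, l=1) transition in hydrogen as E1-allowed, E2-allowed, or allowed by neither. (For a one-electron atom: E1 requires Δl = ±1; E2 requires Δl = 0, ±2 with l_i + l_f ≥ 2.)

E1

Δl = 1 − 0 = +1; l_i + l_f = 1.
E1 (Δl = ±1): satisfied.
E2 (Δl = 0,±2, l_i+l_f ≥ 2): not satisfied.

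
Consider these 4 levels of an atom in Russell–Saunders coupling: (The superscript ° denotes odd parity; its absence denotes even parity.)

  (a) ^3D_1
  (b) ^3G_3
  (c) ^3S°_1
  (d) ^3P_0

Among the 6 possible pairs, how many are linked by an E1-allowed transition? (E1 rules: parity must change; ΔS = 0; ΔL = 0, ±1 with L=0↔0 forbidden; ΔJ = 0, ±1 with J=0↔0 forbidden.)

(a)–(b): forbidden (parity, ΔL, ΔJ).
(a)–(c): forbidden (ΔL).
(a)–(d): forbidden (parity).
(b)–(c): forbidden (ΔL, ΔJ).
(b)–(d): forbidden (parity, ΔL, ΔJ).
(c)–(d): allowed.
Allowed pairs: 1 of 6.

1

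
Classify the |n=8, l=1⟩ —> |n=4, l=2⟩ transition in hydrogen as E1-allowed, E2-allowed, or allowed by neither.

Δl = 2 − 1 = +1; l_i + l_f = 3.
E1 (Δl = ±1): satisfied.
E2 (Δl = 0,±2, l_i+l_f ≥ 2): not satisfied.

E1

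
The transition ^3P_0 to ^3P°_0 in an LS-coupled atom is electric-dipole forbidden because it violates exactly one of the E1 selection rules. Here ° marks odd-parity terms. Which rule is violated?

Parity must change: even → odd — ✓.
ΔS = 0: S: 1 → 1 — ✓.
ΔL = 0, ±1 (not L=0↔0): L: 1 → 1, ΔL = +0 — ✓.
ΔJ = 0, ±1 (not J=0↔0): J: 0 → 0, ΔJ = +0 — ✗.

the J=0 ↔ J=0 exclusion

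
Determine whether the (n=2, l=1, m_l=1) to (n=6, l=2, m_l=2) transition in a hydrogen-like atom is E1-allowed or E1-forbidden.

l: 1 → 2 (Δl = +1). Δl = ±1 satisfied.
Δm_l = 2 − (1) = +1. E1 requires Δm_l = 0, ±1: satisfied.
All E1 selection rules are satisfied.

allowed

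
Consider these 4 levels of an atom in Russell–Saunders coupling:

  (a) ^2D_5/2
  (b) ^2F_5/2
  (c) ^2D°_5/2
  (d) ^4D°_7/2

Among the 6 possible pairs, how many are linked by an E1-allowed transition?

(a)–(b): forbidden (parity).
(a)–(c): allowed.
(a)–(d): forbidden (ΔS).
(b)–(c): allowed.
(b)–(d): forbidden (ΔS).
(c)–(d): forbidden (parity, ΔS).
Allowed pairs: 2 of 6.

2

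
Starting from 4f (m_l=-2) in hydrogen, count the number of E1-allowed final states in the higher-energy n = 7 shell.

5

E1 requires Δl = ±1, so l_f ∈ {2, 4}; with 0 ≤ l_f ≤ n_f−1 = 6, the allowed l_f values are {2, 4}.
For l_f = 2: m_f ∈ {m_i−1, m_i, m_i+1} ∩ [−2, 2] = {-2, -1} → 2 states.
For l_f = 4: m_f ∈ {m_i−1, m_i, m_i+1} ∩ [−4, 4] = {-3, -2, -1} → 3 states.
Total: 5.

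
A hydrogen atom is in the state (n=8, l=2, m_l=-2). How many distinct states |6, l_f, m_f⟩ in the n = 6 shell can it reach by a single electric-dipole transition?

4

E1 requires Δl = ±1, so l_f ∈ {1, 3}; with 0 ≤ l_f ≤ n_f−1 = 5, the allowed l_f values are {1, 3}.
For l_f = 1: m_f ∈ {m_i−1, m_i, m_i+1} ∩ [−1, 1] = {-1} → 1 state.
For l_f = 3: m_f ∈ {m_i−1, m_i, m_i+1} ∩ [−3, 3] = {-3, -2, -1} → 3 states.
Total: 4.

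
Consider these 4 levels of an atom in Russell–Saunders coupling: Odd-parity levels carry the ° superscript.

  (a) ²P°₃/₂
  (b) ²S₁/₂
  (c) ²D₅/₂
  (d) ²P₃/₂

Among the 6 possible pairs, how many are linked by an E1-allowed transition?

(a)–(b): allowed.
(a)–(c): allowed.
(a)–(d): allowed.
(b)–(c): forbidden (parity, ΔL, ΔJ).
(b)–(d): forbidden (parity).
(c)–(d): forbidden (parity).
Allowed pairs: 3 of 6.

3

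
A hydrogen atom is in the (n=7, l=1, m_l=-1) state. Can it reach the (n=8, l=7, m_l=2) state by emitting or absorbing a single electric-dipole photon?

forbidden

l: 1 → 7 (Δl = +6). Δl = ±1 fails.
Δm_l = 2 − (-1) = +3. E1 requires Δm_l = 0, ±1: fails.
The transition is electric-dipole forbidden.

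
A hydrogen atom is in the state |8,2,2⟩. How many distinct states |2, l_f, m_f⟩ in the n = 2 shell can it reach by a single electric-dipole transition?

E1 requires Δl = ±1, so l_f ∈ {1, 3}; with 0 ≤ l_f ≤ n_f−1 = 1, the allowed l_f values are {1}.
For l_f = 1: m_f ∈ {m_i−1, m_i, m_i+1} ∩ [−1, 1] = {1} → 1 state.
Total: 1.

1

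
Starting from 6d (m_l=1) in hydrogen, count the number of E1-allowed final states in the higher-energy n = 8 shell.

5

E1 requires Δl = ±1, so l_f ∈ {1, 3}; with 0 ≤ l_f ≤ n_f−1 = 7, the allowed l_f values are {1, 3}.
For l_f = 1: m_f ∈ {m_i−1, m_i, m_i+1} ∩ [−1, 1] = {0, 1} → 2 states.
For l_f = 3: m_f ∈ {m_i−1, m_i, m_i+1} ∩ [−3, 3] = {0, 1, 2} → 3 states.
Total: 5.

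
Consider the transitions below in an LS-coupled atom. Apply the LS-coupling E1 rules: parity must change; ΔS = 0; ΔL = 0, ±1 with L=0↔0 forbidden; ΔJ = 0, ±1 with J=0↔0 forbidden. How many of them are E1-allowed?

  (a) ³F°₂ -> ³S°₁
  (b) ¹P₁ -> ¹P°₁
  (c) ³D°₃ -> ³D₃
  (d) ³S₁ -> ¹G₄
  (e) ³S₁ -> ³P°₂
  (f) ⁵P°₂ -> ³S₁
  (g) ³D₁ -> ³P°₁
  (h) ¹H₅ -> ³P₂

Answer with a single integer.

(a) forbidden (parity, ΔL fail)
(b) allowed
(c) allowed
(d) forbidden (parity, ΔS, ΔL, ΔJ fail)
(e) allowed
(f) forbidden (ΔS fails)
(g) allowed
(h) forbidden (parity, ΔS, ΔL, ΔJ fail)
Total allowed: 4 of 8.

4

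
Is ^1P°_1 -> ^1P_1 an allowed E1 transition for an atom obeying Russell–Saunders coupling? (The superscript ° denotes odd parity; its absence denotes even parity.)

allowed

Reading off the term symbols: S 0→0, L 1→1, J 1→1, parity odd→even.
ΔS = 0: S: 0 → 0 — passes.
ΔJ = 0, ±1 (not J=0↔0): J: 1 → 1, ΔJ = +0 — passes.
ΔL = 0, ±1 (not L=0↔0): L: 1 → 1, ΔL = +0 — passes.
Parity must change: odd → even — passes.
All four E1 rules are satisfied.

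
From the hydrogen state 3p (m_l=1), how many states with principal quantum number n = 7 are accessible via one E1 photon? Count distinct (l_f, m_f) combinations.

E1 requires Δl = ±1, so l_f ∈ {0, 2}; with 0 ≤ l_f ≤ n_f−1 = 6, the allowed l_f values are {0, 2}.
For l_f = 0: m_f ∈ {m_i−1, m_i, m_i+1} ∩ [−0, 0] = {0} → 1 state.
For l_f = 2: m_f ∈ {m_i−1, m_i, m_i+1} ∩ [−2, 2] = {0, 1, 2} → 3 states.
Total: 4.

4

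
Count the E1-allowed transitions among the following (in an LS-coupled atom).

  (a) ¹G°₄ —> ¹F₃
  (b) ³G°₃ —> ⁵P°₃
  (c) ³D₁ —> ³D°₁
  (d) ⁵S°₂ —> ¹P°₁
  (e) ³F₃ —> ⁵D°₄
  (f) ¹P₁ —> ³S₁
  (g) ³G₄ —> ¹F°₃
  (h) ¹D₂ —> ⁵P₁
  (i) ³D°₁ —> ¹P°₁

(a) allowed
(b) forbidden (parity, ΔS, ΔL fail)
(c) allowed
(d) forbidden (parity, ΔS fail)
(e) forbidden (ΔS fails)
(f) forbidden (parity, ΔS fail)
(g) forbidden (ΔS fails)
(h) forbidden (parity, ΔS fail)
(i) forbidden (parity, ΔS fail)
Total allowed: 2 of 9.

2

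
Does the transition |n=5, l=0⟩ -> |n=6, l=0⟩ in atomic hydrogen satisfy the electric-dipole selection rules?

l: 0 → 0 (Δl = +0). Δl = ±1 ✗.
The transition is electric-dipole forbidden.

forbidden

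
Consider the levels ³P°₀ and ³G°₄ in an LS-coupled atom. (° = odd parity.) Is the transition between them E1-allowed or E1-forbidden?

Initial level: S=1, L=1, J=0, parity odd. Final level: S=1, L=4, J=4, parity odd.
Parity must change: odd → odd — fails.
ΔS = 0: S: 1 → 1 — passes.
ΔJ = 0, ±1 (not J=0↔0): J: 0 → 4, ΔJ = +4 — fails.
ΔL = 0, ±1 (not L=0↔0): L: 1 → 4, ΔL = +3 — fails.
Rule(s) violated: parity, ΔL, ΔJ.

forbidden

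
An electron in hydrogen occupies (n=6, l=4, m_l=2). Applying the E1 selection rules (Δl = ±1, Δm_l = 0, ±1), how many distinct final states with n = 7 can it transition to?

E1 requires Δl = ±1, so l_f ∈ {3, 5}; with 0 ≤ l_f ≤ n_f−1 = 6, the allowed l_f values are {3, 5}.
For l_f = 3: m_f ∈ {m_i−1, m_i, m_i+1} ∩ [−3, 3] = {1, 2, 3} → 3 states.
For l_f = 5: m_f ∈ {m_i−1, m_i, m_i+1} ∩ [−5, 5] = {1, 2, 3} → 3 states.
Total: 6.

6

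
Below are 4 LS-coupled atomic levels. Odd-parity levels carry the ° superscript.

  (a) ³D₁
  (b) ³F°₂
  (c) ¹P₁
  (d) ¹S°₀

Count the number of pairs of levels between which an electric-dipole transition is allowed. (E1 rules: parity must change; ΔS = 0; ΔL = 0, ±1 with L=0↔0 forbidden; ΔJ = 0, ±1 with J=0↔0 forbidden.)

(a)–(b): allowed.
(a)–(c): forbidden (parity, ΔS).
(a)–(d): forbidden (ΔS, ΔL).
(b)–(c): forbidden (ΔS, ΔL).
(b)–(d): forbidden (parity, ΔS, ΔL, ΔJ).
(c)–(d): allowed.
Allowed pairs: 2 of 6.

2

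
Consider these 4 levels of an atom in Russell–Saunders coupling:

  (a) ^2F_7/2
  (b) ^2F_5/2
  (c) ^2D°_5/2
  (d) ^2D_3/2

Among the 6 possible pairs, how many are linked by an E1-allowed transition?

3

(a)–(b): forbidden (parity).
(a)–(c): allowed.
(a)–(d): forbidden (parity, ΔJ).
(b)–(c): allowed.
(b)–(d): forbidden (parity).
(c)–(d): allowed.
Allowed pairs: 3 of 6.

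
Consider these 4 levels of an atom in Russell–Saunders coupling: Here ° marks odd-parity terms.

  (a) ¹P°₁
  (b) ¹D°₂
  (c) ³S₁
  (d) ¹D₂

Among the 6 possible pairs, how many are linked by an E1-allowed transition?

2

(a)–(b): forbidden (parity).
(a)–(c): forbidden (ΔS).
(a)–(d): allowed.
(b)–(c): forbidden (ΔS, ΔL).
(b)–(d): allowed.
(c)–(d): forbidden (parity, ΔS, ΔL).
Allowed pairs: 2 of 6.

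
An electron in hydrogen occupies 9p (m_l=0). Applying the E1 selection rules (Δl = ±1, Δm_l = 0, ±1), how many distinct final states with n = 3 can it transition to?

E1 requires Δl = ±1, so l_f ∈ {0, 2}; with 0 ≤ l_f ≤ n_f−1 = 2, the allowed l_f values are {0, 2}.
For l_f = 0: m_f ∈ {m_i−1, m_i, m_i+1} ∩ [−0, 0] = {0} → 1 state.
For l_f = 2: m_f ∈ {m_i−1, m_i, m_i+1} ∩ [−2, 2] = {-1, 0, 1} → 3 states.
Total: 4.

4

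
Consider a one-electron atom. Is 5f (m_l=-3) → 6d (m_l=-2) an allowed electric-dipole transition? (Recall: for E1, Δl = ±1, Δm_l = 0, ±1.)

Initial l = 3, final l = 2, so Δl = -1. E1 requires Δl = ±1: satisfied.
Δm_l = -2 − (-3) = +1. E1 requires Δm_l = 0, ±1: satisfied.
All E1 selection rules are satisfied.

allowed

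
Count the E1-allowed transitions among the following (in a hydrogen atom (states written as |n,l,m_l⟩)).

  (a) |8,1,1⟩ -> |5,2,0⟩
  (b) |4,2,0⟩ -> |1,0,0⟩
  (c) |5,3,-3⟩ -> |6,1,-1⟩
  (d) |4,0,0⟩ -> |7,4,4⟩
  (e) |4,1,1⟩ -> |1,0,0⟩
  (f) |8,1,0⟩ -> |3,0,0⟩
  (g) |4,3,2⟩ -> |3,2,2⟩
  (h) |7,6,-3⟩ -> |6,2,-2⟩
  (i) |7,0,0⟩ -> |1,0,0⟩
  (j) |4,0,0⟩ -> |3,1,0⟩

5

(a) allowed
(b) forbidden — Δl = -2 (E1 requires Δl = ±1)
(c) forbidden — Δl = -2 (E1 requires Δl = ±1); Δm_l = +2 (E1 requires Δm_l = 0, ±1)
(d) forbidden — Δl = +4 (E1 requires Δl = ±1); Δm_l = +4 (E1 requires Δm_l = 0, ±1)
(e) allowed
(f) allowed
(g) allowed
(h) forbidden — Δl = -4 (E1 requires Δl = ±1)
(i) forbidden — Δl = +0 (E1 requires Δl = ±1)
(j) allowed
Total allowed: 5 of 10.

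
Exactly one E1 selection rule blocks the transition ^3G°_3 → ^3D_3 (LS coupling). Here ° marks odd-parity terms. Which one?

the ΔL = 0, ±1 rule

Initial level: S=1, L=4, J=3, parity odd. Final level: S=1, L=2, J=3, parity even.
Parity must change: odd → even — ok.
ΔS = 0: S: 1 → 1 — ok.
ΔL = 0, ±1 (not L=0↔0): L: 4 → 2, ΔL = -2 — fails.
ΔJ = 0, ±1 (not J=0↔0): J: 3 → 3, ΔJ = +0 — ok.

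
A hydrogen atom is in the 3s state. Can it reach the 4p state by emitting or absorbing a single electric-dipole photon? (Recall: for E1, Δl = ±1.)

l: 0 → 1 (Δl = +1). Δl = ±1 ok.
All E1 selection rules are satisfied.

allowed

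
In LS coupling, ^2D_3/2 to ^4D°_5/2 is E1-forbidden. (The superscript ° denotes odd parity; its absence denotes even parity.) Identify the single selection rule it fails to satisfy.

the ΔS = 0 rule

Parity must change: even → odd — ok.
ΔS = 0: S: 1/2 → 3/2 — fails.
ΔL = 0, ±1 (not L=0↔0): L: 2 → 2, ΔL = +0 — ok.
ΔJ = 0, ±1 (not J=0↔0): J: 3/2 → 5/2, ΔJ = +1 — ok.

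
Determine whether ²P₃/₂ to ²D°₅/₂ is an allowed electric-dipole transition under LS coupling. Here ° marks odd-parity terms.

allowed

Reading off the term symbols: S 1/2→1/2, L 1→2, J 3/2→5/2, parity even→odd.
ΔL = 0, ±1 (not L=0↔0): L: 1 → 2, ΔL = +1 — passes.
ΔS = 0: S: 1/2 → 1/2 — passes.
Parity must change: even → odd — passes.
ΔJ = 0, ±1 (not J=0↔0): J: 3/2 → 5/2, ΔJ = +1 — passes.
All four E1 rules are satisfied.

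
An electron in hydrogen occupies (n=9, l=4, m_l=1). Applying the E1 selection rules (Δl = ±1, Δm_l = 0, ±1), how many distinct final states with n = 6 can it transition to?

6

E1 requires Δl = ±1, so l_f ∈ {3, 5}; with 0 ≤ l_f ≤ n_f−1 = 5, the allowed l_f values are {3, 5}.
For l_f = 3: m_f ∈ {m_i−1, m_i, m_i+1} ∩ [−3, 3] = {0, 1, 2} → 3 states.
For l_f = 5: m_f ∈ {m_i−1, m_i, m_i+1} ∩ [−5, 5] = {0, 1, 2} → 3 states.
Total: 6.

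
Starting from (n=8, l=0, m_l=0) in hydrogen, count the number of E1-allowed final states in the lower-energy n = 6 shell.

3

E1 requires Δl = ±1, so l_f ∈ {-1, 1}; with 0 ≤ l_f ≤ n_f−1 = 5, the allowed l_f values are {1}.
For l_f = 1: m_f ∈ {m_i−1, m_i, m_i+1} ∩ [−1, 1] = {-1, 0, 1} → 3 states.
Total: 3.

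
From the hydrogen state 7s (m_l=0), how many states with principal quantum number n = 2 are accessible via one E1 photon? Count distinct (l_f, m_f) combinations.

3

E1 requires Δl = ±1, so l_f ∈ {-1, 1}; with 0 ≤ l_f ≤ n_f−1 = 1, the allowed l_f values are {1}.
For l_f = 1: m_f ∈ {m_i−1, m_i, m_i+1} ∩ [−1, 1] = {-1, 0, 1} → 3 states.
Total: 3.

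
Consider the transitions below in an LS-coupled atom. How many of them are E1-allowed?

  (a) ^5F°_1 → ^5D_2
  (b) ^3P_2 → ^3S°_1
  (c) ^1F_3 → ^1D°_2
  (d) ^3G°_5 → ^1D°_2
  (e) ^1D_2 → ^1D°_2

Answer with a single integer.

4

(a) allowed
(b) allowed
(c) allowed
(d) forbidden (parity, ΔS, ΔL, ΔJ fail)
(e) allowed
Total allowed: 4 of 5.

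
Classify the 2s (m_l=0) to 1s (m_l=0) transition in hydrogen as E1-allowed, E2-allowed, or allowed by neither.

neither

Δl = 0 − 0 = +0; l_i + l_f = 0.
Δm_l = +0.
E1 (Δl = ±1, |Δm_l| ≤ 1): not satisfied.
E2 (Δl = 0,±2, l_i+l_f ≥ 2, |Δm_l| ≤ 2): not satisfied.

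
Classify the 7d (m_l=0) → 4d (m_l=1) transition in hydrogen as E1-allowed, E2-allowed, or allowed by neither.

Δl = 2 − 2 = +0; l_i + l_f = 4.
Δm_l = +1.
E1 (Δl = ±1, |Δm_l| ≤ 1): not satisfied.
E2 (Δl = 0,±2, l_i+l_f ≥ 2, |Δm_l| ≤ 2): satisfied.

E2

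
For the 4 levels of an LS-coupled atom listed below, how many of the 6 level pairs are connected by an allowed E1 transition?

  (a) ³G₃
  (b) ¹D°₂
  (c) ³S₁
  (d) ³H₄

0

(a)–(b): forbidden (ΔS, ΔL).
(a)–(c): forbidden (parity, ΔL, ΔJ).
(a)–(d): forbidden (parity).
(b)–(c): forbidden (ΔS, ΔL).
(b)–(d): forbidden (ΔS, ΔL, ΔJ).
(c)–(d): forbidden (parity, ΔL, ΔJ).
Allowed pairs: 0 of 6.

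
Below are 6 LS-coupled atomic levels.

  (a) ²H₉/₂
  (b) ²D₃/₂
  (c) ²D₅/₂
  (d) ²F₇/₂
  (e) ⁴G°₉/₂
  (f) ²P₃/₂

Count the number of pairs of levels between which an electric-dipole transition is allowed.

(a)–(b): forbidden (parity, ΔL, ΔJ).
(a)–(c): forbidden (parity, ΔL, ΔJ).
(a)–(d): forbidden (parity, ΔL).
(a)–(e): forbidden (ΔS).
(a)–(f): forbidden (parity, ΔL, ΔJ).
(b)–(c): forbidden (parity).
(b)–(d): forbidden (parity, ΔJ).
(b)–(e): forbidden (ΔS, ΔL, ΔJ).
(b)–(f): forbidden (parity).
(c)–(d): forbidden (parity).
(c)–(e): forbidden (ΔS, ΔL, ΔJ).
(c)–(f): forbidden (parity).
(d)–(e): forbidden (ΔS).
(d)–(f): forbidden (parity, ΔL, ΔJ).
(e)–(f): forbidden (ΔS, ΔL, ΔJ).
Allowed pairs: 0 of 15.

0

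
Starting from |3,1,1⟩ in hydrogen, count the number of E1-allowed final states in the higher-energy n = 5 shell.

4

E1 requires Δl = ±1, so l_f ∈ {0, 2}; with 0 ≤ l_f ≤ n_f−1 = 4, the allowed l_f values are {0, 2}.
For l_f = 0: m_f ∈ {m_i−1, m_i, m_i+1} ∩ [−0, 0] = {0} → 1 state.
For l_f = 2: m_f ∈ {m_i−1, m_i, m_i+1} ∩ [−2, 2] = {0, 1, 2} → 3 states.
Total: 4.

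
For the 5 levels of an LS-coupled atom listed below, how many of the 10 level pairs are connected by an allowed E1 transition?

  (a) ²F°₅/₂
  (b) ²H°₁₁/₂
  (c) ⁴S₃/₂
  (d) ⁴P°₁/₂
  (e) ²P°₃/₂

1

(a)–(b): forbidden (parity, ΔL, ΔJ).
(a)–(c): forbidden (ΔS, ΔL).
(a)–(d): forbidden (parity, ΔS, ΔL, ΔJ).
(a)–(e): forbidden (parity, ΔL).
(b)–(c): forbidden (ΔS, ΔL, ΔJ).
(b)–(d): forbidden (parity, ΔS, ΔL, ΔJ).
(b)–(e): forbidden (parity, ΔL, ΔJ).
(c)–(d): allowed.
(c)–(e): forbidden (ΔS).
(d)–(e): forbidden (parity, ΔS).
Allowed pairs: 1 of 10.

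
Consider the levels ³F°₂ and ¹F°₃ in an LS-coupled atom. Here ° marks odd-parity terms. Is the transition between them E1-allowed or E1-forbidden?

forbidden

Initial level: S=1, L=3, J=2, parity odd. Final level: S=0, L=3, J=3, parity odd.
Parity must change: odd → odd — ✗.
ΔS = 0: S: 1 → 0 — ✗.
ΔL = 0, ±1 (not L=0↔0): L: 3 → 3, ΔL = +0 — ✓.
ΔJ = 0, ±1 (not J=0↔0): J: 2 → 3, ΔJ = +1 — ✓.
Rule(s) violated: parity, ΔS.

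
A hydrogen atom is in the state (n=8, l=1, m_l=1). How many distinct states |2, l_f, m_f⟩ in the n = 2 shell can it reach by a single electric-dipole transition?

1

E1 requires Δl = ±1, so l_f ∈ {0, 2}; with 0 ≤ l_f ≤ n_f−1 = 1, the allowed l_f values are {0}.
For l_f = 0: m_f ∈ {m_i−1, m_i, m_i+1} ∩ [−0, 0] = {0} → 1 state.
Total: 1.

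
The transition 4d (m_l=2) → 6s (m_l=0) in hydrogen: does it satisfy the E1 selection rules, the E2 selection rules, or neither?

Δl = 0 − 2 = -2; l_i + l_f = 2.
Δm_l = -2.
E1 (Δl = ±1, |Δm_l| ≤ 1): not satisfied.
E2 (Δl = 0,±2, l_i+l_f ≥ 2, |Δm_l| ≤ 2): satisfied.

E2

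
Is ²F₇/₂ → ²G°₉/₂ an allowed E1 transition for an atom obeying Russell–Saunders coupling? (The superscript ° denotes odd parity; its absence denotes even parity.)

Reading off the term symbols: S 1/2→1/2, L 3→4, J 7/2→9/2, parity even→odd.
Parity must change: even → odd — ✓.
ΔS = 0: S: 1/2 → 1/2 — ✓.
ΔL = 0, ±1 (not L=0↔0): L: 3 → 4, ΔL = +1 — ✓.
ΔJ = 0, ±1 (not J=0↔0): J: 7/2 → 9/2, ΔJ = +1 — ✓.
All four E1 rules are satisfied.

allowed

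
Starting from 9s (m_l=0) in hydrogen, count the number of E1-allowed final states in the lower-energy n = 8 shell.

3

E1 requires Δl = ±1, so l_f ∈ {-1, 1}; with 0 ≤ l_f ≤ n_f−1 = 7, the allowed l_f values are {1}.
For l_f = 1: m_f ∈ {m_i−1, m_i, m_i+1} ∩ [−1, 1] = {-1, 0, 1} → 3 states.
Total: 3.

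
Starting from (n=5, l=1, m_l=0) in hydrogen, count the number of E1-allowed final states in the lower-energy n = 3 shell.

E1 requires Δl = ±1, so l_f ∈ {0, 2}; with 0 ≤ l_f ≤ n_f−1 = 2, the allowed l_f values are {0, 2}.
For l_f = 0: m_f ∈ {m_i−1, m_i, m_i+1} ∩ [−0, 0] = {0} → 1 state.
For l_f = 2: m_f ∈ {m_i−1, m_i, m_i+1} ∩ [−2, 2] = {-1, 0, 1} → 3 states.
Total: 4.

4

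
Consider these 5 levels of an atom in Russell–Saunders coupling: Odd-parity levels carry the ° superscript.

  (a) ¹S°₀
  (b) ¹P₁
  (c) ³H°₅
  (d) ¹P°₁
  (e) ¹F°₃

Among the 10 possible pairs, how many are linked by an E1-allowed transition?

(a)–(b): allowed.
(a)–(c): forbidden (parity, ΔS, ΔL, ΔJ).
(a)–(d): forbidden (parity).
(a)–(e): forbidden (parity, ΔL, ΔJ).
(b)–(c): forbidden (ΔS, ΔL, ΔJ).
(b)–(d): allowed.
(b)–(e): forbidden (ΔL, ΔJ).
(c)–(d): forbidden (parity, ΔS, ΔL, ΔJ).
(c)–(e): forbidden (parity, ΔS, ΔL, ΔJ).
(d)–(e): forbidden (parity, ΔL, ΔJ).
Allowed pairs: 2 of 10.

2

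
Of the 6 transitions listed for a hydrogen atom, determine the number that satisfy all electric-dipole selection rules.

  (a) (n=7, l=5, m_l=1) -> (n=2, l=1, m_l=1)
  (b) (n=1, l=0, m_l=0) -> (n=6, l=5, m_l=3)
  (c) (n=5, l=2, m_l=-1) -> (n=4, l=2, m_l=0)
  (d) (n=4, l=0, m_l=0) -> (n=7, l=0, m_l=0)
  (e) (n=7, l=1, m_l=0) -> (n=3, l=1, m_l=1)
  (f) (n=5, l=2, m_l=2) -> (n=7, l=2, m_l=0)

0

(a) forbidden — Δl = -4 (E1 requires Δl = ±1)
(b) forbidden — Δl = +5 (E1 requires Δl = ±1); Δm_l = +3 (E1 requires Δm_l = 0, ±1)
(c) forbidden — Δl = +0 (E1 requires Δl = ±1)
(d) forbidden — Δl = +0 (E1 requires Δl = ±1)
(e) forbidden — Δl = +0 (E1 requires Δl = ±1)
(f) forbidden — Δl = +0 (E1 requires Δl = ±1); Δm_l = -2 (E1 requires Δm_l = 0, ±1)
Total allowed: 0 of 6.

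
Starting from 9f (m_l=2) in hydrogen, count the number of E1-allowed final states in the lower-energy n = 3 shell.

2

E1 requires Δl = ±1, so l_f ∈ {2, 4}; with 0 ≤ l_f ≤ n_f−1 = 2, the allowed l_f values are {2}.
For l_f = 2: m_f ∈ {m_i−1, m_i, m_i+1} ∩ [−2, 2] = {1, 2} → 2 states.
Total: 2.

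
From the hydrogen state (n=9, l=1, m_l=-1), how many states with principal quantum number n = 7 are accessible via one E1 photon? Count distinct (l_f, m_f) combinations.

4

E1 requires Δl = ±1, so l_f ∈ {0, 2}; with 0 ≤ l_f ≤ n_f−1 = 6, the allowed l_f values are {0, 2}.
For l_f = 0: m_f ∈ {m_i−1, m_i, m_i+1} ∩ [−0, 0] = {0} → 1 state.
For l_f = 2: m_f ∈ {m_i−1, m_i, m_i+1} ∩ [−2, 2] = {-2, -1, 0} → 3 states.
Total: 4.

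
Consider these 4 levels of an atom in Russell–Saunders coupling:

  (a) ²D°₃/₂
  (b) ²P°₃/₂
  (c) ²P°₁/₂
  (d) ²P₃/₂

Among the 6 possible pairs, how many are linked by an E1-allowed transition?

(a)–(b): forbidden (parity).
(a)–(c): forbidden (parity).
(a)–(d): allowed.
(b)–(c): forbidden (parity).
(b)–(d): allowed.
(c)–(d): allowed.
Allowed pairs: 3 of 6.

3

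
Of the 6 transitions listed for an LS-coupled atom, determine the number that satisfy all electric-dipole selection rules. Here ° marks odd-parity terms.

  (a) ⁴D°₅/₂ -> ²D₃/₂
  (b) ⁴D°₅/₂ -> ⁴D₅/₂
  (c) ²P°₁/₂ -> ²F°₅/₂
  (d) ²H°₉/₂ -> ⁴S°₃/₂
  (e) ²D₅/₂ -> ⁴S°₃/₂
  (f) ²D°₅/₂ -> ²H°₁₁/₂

(a) forbidden (ΔS fails)
(b) allowed
(c) forbidden (parity, ΔL, ΔJ fail)
(d) forbidden (parity, ΔS, ΔL, ΔJ fail)
(e) forbidden (ΔS, ΔL fail)
(f) forbidden (parity, ΔL, ΔJ fail)
Total allowed: 1 of 6.

1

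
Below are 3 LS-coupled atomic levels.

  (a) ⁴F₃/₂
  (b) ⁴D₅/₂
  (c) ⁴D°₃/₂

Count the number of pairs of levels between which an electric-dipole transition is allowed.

2

(a)–(b): forbidden (parity).
(a)–(c): allowed.
(b)–(c): allowed.
Allowed pairs: 2 of 3.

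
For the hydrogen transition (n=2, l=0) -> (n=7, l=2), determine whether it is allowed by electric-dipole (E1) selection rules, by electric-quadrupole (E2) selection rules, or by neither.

E2

Δl = 2 − 0 = +2; l_i + l_f = 2.
E1 (Δl = ±1): not satisfied.
E2 (Δl = 0,±2, l_i+l_f ≥ 2): satisfied.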